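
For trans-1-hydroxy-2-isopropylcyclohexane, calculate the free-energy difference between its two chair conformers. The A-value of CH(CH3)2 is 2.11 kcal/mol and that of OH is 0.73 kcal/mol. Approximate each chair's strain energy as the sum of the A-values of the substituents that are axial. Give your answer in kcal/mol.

2.84 kcal/mol

C1 and C2 have opposite parity, so for the trans isomer the two substituents are e,e in one chair and a,a in the other.
Chair I (isopropyl axial, hydroxyl axial): E = 2.84 kcal/mol.
Chair II (isopropyl equatorial, hydroxyl equatorial): E = 0.00 kcal/mol.
ΔE = 2.84 − 0.00 = 2.84 kcal/mol; chair II is more stable.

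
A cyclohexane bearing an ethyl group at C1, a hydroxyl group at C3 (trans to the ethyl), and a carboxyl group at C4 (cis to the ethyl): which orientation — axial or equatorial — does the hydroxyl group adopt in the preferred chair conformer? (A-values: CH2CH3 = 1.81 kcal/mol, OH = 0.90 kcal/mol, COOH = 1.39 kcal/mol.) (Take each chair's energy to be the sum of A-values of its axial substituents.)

equatorial

Chair I (ethyl axial, hydroxyl equatorial, carboxyl equatorial): E = 1.81 kcal/mol.
Chair II (ethyl equatorial, hydroxyl axial, carboxyl axial): E = 2.29 kcal/mol.
Chair I is the more stable (lower-energy) conformer, and in that chair the hydroxyl group is equatorial.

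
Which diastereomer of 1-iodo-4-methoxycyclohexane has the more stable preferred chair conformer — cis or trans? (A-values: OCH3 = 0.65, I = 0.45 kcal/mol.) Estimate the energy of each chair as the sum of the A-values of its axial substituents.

At 1,4 positions (parity opposite): cis → (a,e or e,a); trans → (e,e or a,a).
Best chair for cis: E = 0.45 kcal/mol; best chair for trans: E = 0.00 kcal/mol.
The trans isomer is lower by 0.45 kcal/mol.

trans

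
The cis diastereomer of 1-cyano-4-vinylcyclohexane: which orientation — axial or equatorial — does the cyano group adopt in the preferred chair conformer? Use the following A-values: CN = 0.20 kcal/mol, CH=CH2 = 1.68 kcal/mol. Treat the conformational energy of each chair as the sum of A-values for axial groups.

C1 and C4 have opposite parity, so for the cis isomer the two substituents are one axial and one equatorial in each chair.
Chair I (cyano axial, vinyl equatorial): E = 0.20 kcal/mol.
Chair II (cyano equatorial, vinyl axial): E = 1.68 kcal/mol.
Chair I is the more stable (lower-energy) conformer, and in that chair the cyano group is axial.

axial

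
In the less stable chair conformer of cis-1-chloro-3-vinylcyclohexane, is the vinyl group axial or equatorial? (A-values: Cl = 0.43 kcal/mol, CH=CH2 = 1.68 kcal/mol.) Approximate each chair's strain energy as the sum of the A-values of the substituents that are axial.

axial

C1 and C3 have the same parity, so for the cis isomer the two substituents are e,e in one chair and a,a in the other.
Chair I (chloro axial, vinyl axial): E = 2.11 kcal/mol.
Chair II (chloro equatorial, vinyl equatorial): E = 0.00 kcal/mol.
Chair I is the less stable (higher-energy) conformer, and in that chair the vinyl group is axial.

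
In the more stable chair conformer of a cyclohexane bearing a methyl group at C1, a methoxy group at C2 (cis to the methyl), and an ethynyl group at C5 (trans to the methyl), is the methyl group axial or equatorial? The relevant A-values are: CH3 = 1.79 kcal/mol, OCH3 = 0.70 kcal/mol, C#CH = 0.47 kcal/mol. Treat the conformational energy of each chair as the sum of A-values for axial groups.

equatorial

Chair I (methyl axial, methoxy equatorial, ethynyl equatorial): E = 1.79 kcal/mol.
Chair II (methyl equatorial, methoxy axial, ethynyl axial): E = 1.17 kcal/mol.
Chair II is the more stable (lower-energy) conformer, and in that chair the methyl group is equatorial.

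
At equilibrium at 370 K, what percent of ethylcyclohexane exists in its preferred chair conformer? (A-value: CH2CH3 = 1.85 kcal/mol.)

92.5%

One chair has the ethyl group axial (E = 1.85 kcal/mol) and the other has it equatorial (E = 0).
ΔG = 1.85 kcal/mol between the two chairs.
K = exp(ΔG/RT) with R = 1.987×10⁻³ kcal mol⁻¹ K⁻¹ and T = 370 K gives K ≈ 12.4.
Fraction in the lower-energy chair = K/(K+1) = 92.5%.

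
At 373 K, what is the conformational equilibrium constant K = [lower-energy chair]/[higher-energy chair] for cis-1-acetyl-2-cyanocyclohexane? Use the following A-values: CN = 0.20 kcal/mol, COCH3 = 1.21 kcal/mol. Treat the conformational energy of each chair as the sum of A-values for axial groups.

K ≈ 3.91

C1 and C2 have opposite parity, so for the cis isomer the two substituents are one axial and one equatorial in each chair.
Chair I (cyano axial, acetyl equatorial): E = 0.20 kcal/mol; chair II (cyano equatorial, acetyl axial): E = 1.21 kcal/mol.
ΔG = 1.01 kcal/mol between the two chairs.
K = exp(ΔG/RT) with R = 1.987×10⁻³ kcal mol⁻¹ K⁻¹ and T = 373 K gives K ≈ 3.91.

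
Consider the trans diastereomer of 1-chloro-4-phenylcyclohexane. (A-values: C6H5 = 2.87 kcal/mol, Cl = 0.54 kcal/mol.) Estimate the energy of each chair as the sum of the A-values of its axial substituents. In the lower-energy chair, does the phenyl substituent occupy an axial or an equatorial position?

equatorial

C1 and C4 have opposite parity, so for the trans isomer the two substituents are e,e in one chair and a,a in the other.
Chair I (phenyl axial, chloro axial): E = 3.41 kcal/mol.
Chair II (phenyl equatorial, chloro equatorial): E = 0.00 kcal/mol.
Chair II is the more stable (lower-energy) conformer, and in that chair the phenyl group is equatorial.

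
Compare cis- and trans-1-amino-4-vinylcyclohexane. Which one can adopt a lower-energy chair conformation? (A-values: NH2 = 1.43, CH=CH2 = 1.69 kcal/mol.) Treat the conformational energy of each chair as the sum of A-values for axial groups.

At 1,4 positions (parity opposite): cis → (a,e or e,a); trans → (e,e or a,a).
Best chair for cis: E = 1.43 kcal/mol; best chair for trans: E = 0.00 kcal/mol.
The trans isomer is lower by 1.43 kcal/mol.

trans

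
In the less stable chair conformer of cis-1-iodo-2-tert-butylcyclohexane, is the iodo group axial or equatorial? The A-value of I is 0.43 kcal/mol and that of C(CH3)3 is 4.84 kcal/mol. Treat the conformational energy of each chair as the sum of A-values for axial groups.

C1 and C2 have opposite parity, so for the cis isomer the two substituents are one axial and one equatorial in each chair.
Chair I (iodo axial, tert-butyl equatorial): E = 0.43 kcal/mol.
Chair II (iodo equatorial, tert-butyl axial): E = 4.84 kcal/mol.
Chair II is the less stable (higher-energy) conformer, and in that chair the iodo group is equatorial.

equatorial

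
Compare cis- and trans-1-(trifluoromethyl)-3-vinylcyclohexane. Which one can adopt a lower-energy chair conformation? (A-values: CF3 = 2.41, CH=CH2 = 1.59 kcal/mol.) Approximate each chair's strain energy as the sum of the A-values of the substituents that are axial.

cis

At 1,3 positions (parity same): cis → (e,e or a,a); trans → (a,e or e,a).
Best chair for cis: E = 0.00 kcal/mol; best chair for trans: E = 1.59 kcal/mol.
The cis isomer is lower by 1.59 kcal/mol.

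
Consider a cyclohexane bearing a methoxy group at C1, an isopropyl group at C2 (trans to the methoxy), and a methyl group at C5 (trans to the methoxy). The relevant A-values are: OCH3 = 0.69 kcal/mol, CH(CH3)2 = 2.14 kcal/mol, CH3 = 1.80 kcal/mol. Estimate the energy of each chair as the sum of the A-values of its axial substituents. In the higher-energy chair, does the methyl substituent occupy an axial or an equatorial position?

Chair I (methoxy axial, isopropyl axial, methyl equatorial): E = 2.83 kcal/mol.
Chair II (methoxy equatorial, isopropyl equatorial, methyl axial): E = 1.80 kcal/mol.
Chair I is the less stable (higher-energy) conformer, and in that chair the methyl group is equatorial.

equatorial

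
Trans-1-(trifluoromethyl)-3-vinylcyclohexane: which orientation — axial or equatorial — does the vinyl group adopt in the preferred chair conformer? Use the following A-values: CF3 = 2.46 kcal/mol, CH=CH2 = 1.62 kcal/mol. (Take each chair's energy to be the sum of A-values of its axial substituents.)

C1 and C3 have the same parity, so for the trans isomer the two substituents are one axial and one equatorial in each chair.
Chair I (trifluoromethyl axial, vinyl equatorial): E = 2.46 kcal/mol.
Chair II (trifluoromethyl equatorial, vinyl axial): E = 1.62 kcal/mol.
Chair II is the more stable (lower-energy) conformer, and in that chair the vinyl group is axial.

axial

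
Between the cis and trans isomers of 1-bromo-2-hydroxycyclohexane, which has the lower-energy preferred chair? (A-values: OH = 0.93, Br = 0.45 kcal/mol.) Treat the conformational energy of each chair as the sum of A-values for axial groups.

At 1,2 positions (parity opposite): cis → (a,e or e,a); trans → (e,e or a,a).
Best chair for cis: E = 0.45 kcal/mol; best chair for trans: E = 0.00 kcal/mol.
The trans isomer is lower by 0.45 kcal/mol.

trans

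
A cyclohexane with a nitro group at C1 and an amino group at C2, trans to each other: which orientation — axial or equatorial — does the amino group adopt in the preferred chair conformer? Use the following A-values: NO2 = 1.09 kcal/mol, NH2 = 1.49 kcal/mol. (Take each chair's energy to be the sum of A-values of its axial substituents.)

equatorial

C1 and C2 have opposite parity, so for the trans isomer the two substituents are e,e in one chair and a,a in the other.
Chair I (nitro axial, amino axial): E = 2.58 kcal/mol.
Chair II (nitro equatorial, amino equatorial): E = 0.00 kcal/mol.
Chair II is the more stable (lower-energy) conformer, and in that chair the amino group is equatorial.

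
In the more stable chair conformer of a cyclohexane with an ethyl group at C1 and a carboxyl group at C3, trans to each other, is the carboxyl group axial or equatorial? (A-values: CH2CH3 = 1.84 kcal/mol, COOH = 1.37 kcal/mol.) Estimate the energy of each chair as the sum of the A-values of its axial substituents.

C1 and C3 have the same parity, so for the trans isomer the two substituents are one axial and one equatorial in each chair.
Chair I (ethyl axial, carboxyl equatorial): E = 1.84 kcal/mol.
Chair II (ethyl equatorial, carboxyl axial): E = 1.37 kcal/mol.
Chair II is the more stable (lower-energy) conformer, and in that chair the carboxyl group is axial.

axial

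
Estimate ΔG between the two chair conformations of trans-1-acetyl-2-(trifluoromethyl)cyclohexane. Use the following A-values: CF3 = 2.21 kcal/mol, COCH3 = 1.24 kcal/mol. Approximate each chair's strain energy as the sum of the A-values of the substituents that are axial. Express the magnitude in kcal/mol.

C1 and C2 have opposite parity, so for the trans isomer the two substituents are e,e in one chair and a,a in the other.
Chair I (trifluoromethyl axial, acetyl axial): E = 3.45 kcal/mol.
Chair II (trifluoromethyl equatorial, acetyl equatorial): E = 0.00 kcal/mol.
ΔE = 3.45 − 0.00 = 3.45 kcal/mol; chair II is more stable.

3.45 kcal/mol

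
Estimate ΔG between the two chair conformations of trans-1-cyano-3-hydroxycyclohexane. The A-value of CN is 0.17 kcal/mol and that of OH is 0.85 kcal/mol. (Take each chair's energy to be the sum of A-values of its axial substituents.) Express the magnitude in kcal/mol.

0.68 kcal/mol

C1 and C3 have the same parity, so for the trans isomer the two substituents are one axial and one equatorial in each chair.
Chair I (cyano axial, hydroxyl equatorial): E = 0.17 kcal/mol.
Chair II (cyano equatorial, hydroxyl axial): E = 0.85 kcal/mol.
ΔE = 0.85 − 0.17 = 0.68 kcal/mol; chair I is more stable.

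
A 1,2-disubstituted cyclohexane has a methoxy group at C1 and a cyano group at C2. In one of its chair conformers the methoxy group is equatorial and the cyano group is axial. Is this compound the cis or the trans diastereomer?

cis

C1 and C2 have opposite parity, so their axial bonds point in opposite directions.
With opposite-parity carbons, two substituents on the same face are one axial and one equatorial; opposite faces give both axial or both equatorial.
Here the groups are equatorial/axial → same face → cis.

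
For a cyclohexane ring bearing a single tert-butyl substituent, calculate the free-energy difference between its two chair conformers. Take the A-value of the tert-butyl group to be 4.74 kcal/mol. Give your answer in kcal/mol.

4.74 kcal/mol

A monosubstituted cyclohexane has one chair with the tert-butyl group axial (E = A = 4.74 kcal/mol) and one with it equatorial (E = 0).
ΔE = 4.74 − 0 = 4.74 kcal/mol.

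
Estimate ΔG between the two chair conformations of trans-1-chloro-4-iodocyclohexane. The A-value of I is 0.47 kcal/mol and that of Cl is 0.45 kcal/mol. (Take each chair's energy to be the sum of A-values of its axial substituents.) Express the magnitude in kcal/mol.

C1 and C4 have opposite parity, so for the trans isomer the two substituents are e,e in one chair and a,a in the other.
Chair I (iodo axial, chloro axial): E = 0.92 kcal/mol.
Chair II (iodo equatorial, chloro equatorial): E = 0.00 kcal/mol.
ΔE = 0.92 − 0.00 = 0.92 kcal/mol; chair II is more stable.

0.92 kcal/mol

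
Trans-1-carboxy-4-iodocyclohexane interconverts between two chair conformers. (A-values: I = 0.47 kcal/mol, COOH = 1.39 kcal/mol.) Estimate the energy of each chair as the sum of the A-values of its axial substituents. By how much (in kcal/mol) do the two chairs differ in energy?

C1 and C4 have opposite parity, so for the trans isomer the two substituents are e,e in one chair and a,a in the other.
Chair I (iodo axial, carboxyl axial): E = 1.86 kcal/mol.
Chair II (iodo equatorial, carboxyl equatorial): E = 0.00 kcal/mol.
ΔE = 1.86 − 0.00 = 1.86 kcal/mol; chair II is more stable.

1.86 kcal/mol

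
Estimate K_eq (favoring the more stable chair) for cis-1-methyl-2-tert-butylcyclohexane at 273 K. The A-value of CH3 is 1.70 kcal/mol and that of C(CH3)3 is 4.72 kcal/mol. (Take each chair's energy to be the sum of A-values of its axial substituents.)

K ≈ 262

C1 and C2 have opposite parity, so for the cis isomer the two substituents are one axial and one equatorial in each chair.
Chair I (methyl axial, tert-butyl equatorial): E = 1.70 kcal/mol; chair II (methyl equatorial, tert-butyl axial): E = 4.72 kcal/mol.
ΔG = 3.02 kcal/mol between the two chairs.
K = exp(ΔG/RT) with R = 1.987×10⁻³ kcal mol⁻¹ K⁻¹ and T = 273 K gives K ≈ 262.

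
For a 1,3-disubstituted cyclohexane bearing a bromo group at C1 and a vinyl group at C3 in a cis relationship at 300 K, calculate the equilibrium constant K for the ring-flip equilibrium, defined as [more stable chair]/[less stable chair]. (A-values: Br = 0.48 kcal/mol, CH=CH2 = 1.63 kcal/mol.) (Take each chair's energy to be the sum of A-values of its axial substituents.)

K ≈ 34.5

C1 and C3 have the same parity, so for the cis isomer the two substituents are e,e in one chair and a,a in the other.
Chair I (bromo axial, vinyl axial): E = 2.11 kcal/mol; chair II (bromo equatorial, vinyl equatorial): E = 0.00 kcal/mol.
ΔG = 2.11 kcal/mol between the two chairs.
K = exp(ΔG/RT) with R = 1.987×10⁻³ kcal mol⁻¹ K⁻¹ and T = 300 K gives K ≈ 34.5.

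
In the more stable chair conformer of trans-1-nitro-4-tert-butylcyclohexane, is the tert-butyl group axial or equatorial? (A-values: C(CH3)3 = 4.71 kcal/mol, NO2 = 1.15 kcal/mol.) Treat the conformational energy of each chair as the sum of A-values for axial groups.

C1 and C4 have opposite parity, so for the trans isomer the two substituents are e,e in one chair and a,a in the other.
Chair I (tert-butyl axial, nitro axial): E = 5.86 kcal/mol.
Chair II (tert-butyl equatorial, nitro equatorial): E = 0.00 kcal/mol.
Chair II is the more stable (lower-energy) conformer, and in that chair the tert-butyl group is equatorial.

equatorial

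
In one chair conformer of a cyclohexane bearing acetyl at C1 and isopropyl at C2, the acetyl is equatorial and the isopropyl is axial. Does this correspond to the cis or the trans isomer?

cis

C1 and C2 have opposite parity, so their axial bonds point in opposite directions.
With opposite-parity carbons, two substituents on the same face are one axial and one equatorial; opposite faces give both axial or both equatorial.
Here the groups are equatorial/axial → same face → cis.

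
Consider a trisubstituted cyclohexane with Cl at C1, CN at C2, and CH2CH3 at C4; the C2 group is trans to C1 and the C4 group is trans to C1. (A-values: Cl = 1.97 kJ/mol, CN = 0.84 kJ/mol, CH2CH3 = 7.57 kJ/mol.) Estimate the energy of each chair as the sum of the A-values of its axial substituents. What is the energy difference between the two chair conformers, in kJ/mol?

10.38 kJ/mol

Chair I (chloro axial, cyano axial, ethyl axial): E = 10.38 kJ/mol.
Chair II (chloro equatorial, cyano equatorial, ethyl equatorial): E = 0.00 kJ/mol.
ΔE = 10.38 − 0.00 = 10.38 kJ/mol; chair II is more stable.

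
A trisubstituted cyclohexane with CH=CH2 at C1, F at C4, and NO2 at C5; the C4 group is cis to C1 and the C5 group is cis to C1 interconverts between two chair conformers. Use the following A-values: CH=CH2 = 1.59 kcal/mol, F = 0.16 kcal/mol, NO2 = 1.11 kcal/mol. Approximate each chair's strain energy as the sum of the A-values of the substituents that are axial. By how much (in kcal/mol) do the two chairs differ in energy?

Chair I (vinyl axial, fluoro equatorial, nitro axial): E = 2.70 kcal/mol.
Chair II (vinyl equatorial, fluoro axial, nitro equatorial): E = 0.16 kcal/mol.
ΔE = 2.70 − 0.16 = 2.54 kcal/mol; chair II is more stable.

2.54 kcal/mol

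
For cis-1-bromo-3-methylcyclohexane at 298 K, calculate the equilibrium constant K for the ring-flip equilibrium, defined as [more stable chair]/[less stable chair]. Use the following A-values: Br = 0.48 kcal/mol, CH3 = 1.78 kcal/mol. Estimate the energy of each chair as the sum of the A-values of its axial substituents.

K ≈ 45.5

C1 and C3 have the same parity, so for the cis isomer the two substituents are e,e in one chair and a,a in the other.
Chair I (bromo axial, methyl axial): E = 2.26 kcal/mol; chair II (bromo equatorial, methyl equatorial): E = 0.00 kcal/mol.
ΔG = 2.26 kcal/mol between the two chairs.
K = exp(ΔG/RT) with R = 1.987×10⁻³ kcal mol⁻¹ K⁻¹ and T = 298 K gives K ≈ 45.5.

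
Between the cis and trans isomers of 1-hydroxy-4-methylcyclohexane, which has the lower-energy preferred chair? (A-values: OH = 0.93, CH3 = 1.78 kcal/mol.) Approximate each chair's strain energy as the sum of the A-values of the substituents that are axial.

At 1,4 positions (parity opposite): cis → (a,e or e,a); trans → (e,e or a,a).
Best chair for cis: E = 0.93 kcal/mol; best chair for trans: E = 0.00 kcal/mol.
The trans isomer is lower by 0.93 kcal/mol.

trans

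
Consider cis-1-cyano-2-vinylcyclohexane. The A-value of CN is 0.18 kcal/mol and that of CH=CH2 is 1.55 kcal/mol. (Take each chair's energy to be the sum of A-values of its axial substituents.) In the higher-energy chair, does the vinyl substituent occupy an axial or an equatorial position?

axial

C1 and C2 have opposite parity, so for the cis isomer the two substituents are one axial and one equatorial in each chair.
Chair I (cyano axial, vinyl equatorial): E = 0.18 kcal/mol.
Chair II (cyano equatorial, vinyl axial): E = 1.55 kcal/mol.
Chair II is the less stable (higher-energy) conformer, and in that chair the vinyl group is axial.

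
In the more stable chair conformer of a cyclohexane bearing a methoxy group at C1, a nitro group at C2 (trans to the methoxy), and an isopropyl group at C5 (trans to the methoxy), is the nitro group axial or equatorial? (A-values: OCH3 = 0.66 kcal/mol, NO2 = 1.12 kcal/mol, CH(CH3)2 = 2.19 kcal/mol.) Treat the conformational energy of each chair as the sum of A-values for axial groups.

axial

Chair I (methoxy axial, nitro axial, isopropyl equatorial): E = 1.78 kcal/mol.
Chair II (methoxy equatorial, nitro equatorial, isopropyl axial): E = 2.19 kcal/mol.
Chair I is the more stable (lower-energy) conformer, and in that chair the nitro group is axial.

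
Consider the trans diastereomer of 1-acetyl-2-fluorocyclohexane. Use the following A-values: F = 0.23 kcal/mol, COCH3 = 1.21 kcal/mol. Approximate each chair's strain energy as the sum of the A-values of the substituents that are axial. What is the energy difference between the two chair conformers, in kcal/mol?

C1 and C2 have opposite parity, so for the trans isomer the two substituents are e,e in one chair and a,a in the other.
Chair I (fluoro axial, acetyl axial): E = 1.44 kcal/mol.
Chair II (fluoro equatorial, acetyl equatorial): E = 0.00 kcal/mol.
ΔE = 1.44 − 0.00 = 1.44 kcal/mol; chair II is more stable.

1.44 kcal/mol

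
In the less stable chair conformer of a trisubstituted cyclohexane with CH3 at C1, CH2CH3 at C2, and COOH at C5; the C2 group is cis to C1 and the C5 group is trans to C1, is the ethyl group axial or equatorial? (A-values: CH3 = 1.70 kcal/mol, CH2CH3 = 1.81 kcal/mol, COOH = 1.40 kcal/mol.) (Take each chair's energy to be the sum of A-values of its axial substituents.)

Chair I (methyl axial, ethyl equatorial, carboxyl equatorial): E = 1.70 kcal/mol.
Chair II (methyl equatorial, ethyl axial, carboxyl axial): E = 3.21 kcal/mol.
Chair II is the less stable (higher-energy) conformer, and in that chair the ethyl group is axial.

axial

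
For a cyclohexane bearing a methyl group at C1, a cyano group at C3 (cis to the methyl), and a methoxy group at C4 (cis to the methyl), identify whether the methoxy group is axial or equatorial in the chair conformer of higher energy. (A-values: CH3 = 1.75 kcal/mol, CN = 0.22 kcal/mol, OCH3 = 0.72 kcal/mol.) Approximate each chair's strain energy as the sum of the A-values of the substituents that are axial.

Chair I (methyl axial, cyano axial, methoxy equatorial): E = 1.97 kcal/mol.
Chair II (methyl equatorial, cyano equatorial, methoxy axial): E = 0.72 kcal/mol.
Chair I is the less stable (higher-energy) conformer, and in that chair the methoxy group is equatorial.

equatorial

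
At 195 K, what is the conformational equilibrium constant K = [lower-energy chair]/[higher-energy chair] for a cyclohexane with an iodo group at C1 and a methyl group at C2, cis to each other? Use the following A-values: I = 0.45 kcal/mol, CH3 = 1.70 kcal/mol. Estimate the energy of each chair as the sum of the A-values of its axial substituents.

C1 and C2 have opposite parity, so for the cis isomer the two substituents are one axial and one equatorial in each chair.
Chair I (iodo axial, methyl equatorial): E = 0.45 kcal/mol; chair II (iodo equatorial, methyl axial): E = 1.70 kcal/mol.
ΔG = 1.25 kcal/mol between the two chairs.
K = exp(ΔG/RT) with R = 1.987×10⁻³ kcal mol⁻¹ K⁻¹ and T = 195 K gives K ≈ 25.2.

K ≈ 25.2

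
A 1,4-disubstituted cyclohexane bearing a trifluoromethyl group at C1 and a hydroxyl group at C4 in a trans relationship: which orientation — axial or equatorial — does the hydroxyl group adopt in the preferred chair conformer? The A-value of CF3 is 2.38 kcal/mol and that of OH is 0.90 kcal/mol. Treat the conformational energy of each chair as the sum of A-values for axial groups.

equatorial

C1 and C4 have opposite parity, so for the trans isomer the two substituents are e,e in one chair and a,a in the other.
Chair I (trifluoromethyl axial, hydroxyl axial): E = 3.28 kcal/mol.
Chair II (trifluoromethyl equatorial, hydroxyl equatorial): E = 0.00 kcal/mol.
Chair II is the more stable (lower-energy) conformer, and in that chair the hydroxyl group is equatorial.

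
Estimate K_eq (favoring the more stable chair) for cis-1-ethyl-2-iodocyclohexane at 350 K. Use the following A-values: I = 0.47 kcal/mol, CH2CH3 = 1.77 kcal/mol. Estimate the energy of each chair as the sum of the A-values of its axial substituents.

K ≈ 6.48

C1 and C2 have opposite parity, so for the cis isomer the two substituents are one axial and one equatorial in each chair.
Chair I (iodo axial, ethyl equatorial): E = 0.47 kcal/mol; chair II (iodo equatorial, ethyl axial): E = 1.77 kcal/mol.
ΔG = 1.30 kcal/mol between the two chairs.
K = exp(ΔG/RT) with R = 1.987×10⁻³ kcal mol⁻¹ K⁻¹ and T = 350 K gives K ≈ 6.48.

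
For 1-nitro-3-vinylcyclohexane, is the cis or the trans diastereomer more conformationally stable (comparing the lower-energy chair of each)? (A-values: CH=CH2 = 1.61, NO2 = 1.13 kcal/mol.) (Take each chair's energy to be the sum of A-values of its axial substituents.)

At 1,3 positions (parity same): cis → (e,e or a,a); trans → (a,e or e,a).
Best chair for cis: E = 0.00 kcal/mol; best chair for trans: E = 1.13 kcal/mol.
The cis isomer is lower by 1.13 kcal/mol.

cis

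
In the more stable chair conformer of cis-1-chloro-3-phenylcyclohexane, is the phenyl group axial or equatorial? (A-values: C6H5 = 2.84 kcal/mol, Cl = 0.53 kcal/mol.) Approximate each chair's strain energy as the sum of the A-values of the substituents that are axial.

equatorial

C1 and C3 have the same parity, so for the cis isomer the two substituents are e,e in one chair and a,a in the other.
Chair I (phenyl axial, chloro axial): E = 3.37 kcal/mol.
Chair II (phenyl equatorial, chloro equatorial): E = 0.00 kcal/mol.
Chair II is the more stable (lower-energy) conformer, and in that chair the phenyl group is equatorial.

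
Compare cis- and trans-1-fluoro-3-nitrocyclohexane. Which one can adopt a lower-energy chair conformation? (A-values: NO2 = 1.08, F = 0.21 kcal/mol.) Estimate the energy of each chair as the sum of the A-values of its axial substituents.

At 1,3 positions (parity same): cis → (e,e or a,a); trans → (a,e or e,a).
Best chair for cis: E = 0.00 kcal/mol; best chair for trans: E = 0.21 kcal/mol.
The cis isomer is lower by 0.21 kcal/mol.

cis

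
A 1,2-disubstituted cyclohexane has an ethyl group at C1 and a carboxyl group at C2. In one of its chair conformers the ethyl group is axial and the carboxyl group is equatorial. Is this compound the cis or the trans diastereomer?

cis

C1 and C2 have opposite parity, so their axial bonds point in opposite directions.
With opposite-parity carbons, two substituents on the same face are one axial and one equatorial; opposite faces give both axial or both equatorial.
Here the groups are axial/equatorial → same face → cis.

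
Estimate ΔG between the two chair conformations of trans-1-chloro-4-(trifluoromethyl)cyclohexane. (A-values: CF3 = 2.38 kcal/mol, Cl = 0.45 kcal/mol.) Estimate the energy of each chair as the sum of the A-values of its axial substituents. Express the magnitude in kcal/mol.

C1 and C4 have opposite parity, so for the trans isomer the two substituents are e,e in one chair and a,a in the other.
Chair I (trifluoromethyl axial, chloro axial): E = 2.83 kcal/mol.
Chair II (trifluoromethyl equatorial, chloro equatorial): E = 0.00 kcal/mol.
ΔE = 2.83 − 0.00 = 2.83 kcal/mol; chair II is more stable.

2.83 kcal/mol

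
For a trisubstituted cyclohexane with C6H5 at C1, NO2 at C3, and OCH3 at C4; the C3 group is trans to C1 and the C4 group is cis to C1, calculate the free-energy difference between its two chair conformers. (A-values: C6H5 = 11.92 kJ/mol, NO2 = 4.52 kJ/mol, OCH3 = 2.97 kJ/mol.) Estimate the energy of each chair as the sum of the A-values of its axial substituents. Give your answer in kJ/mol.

4.43 kJ/mol

Chair I (phenyl axial, nitro equatorial, methoxy equatorial): E = 11.92 kJ/mol.
Chair II (phenyl equatorial, nitro axial, methoxy axial): E = 7.49 kJ/mol.
ΔE = 11.92 − 7.49 = 4.43 kJ/mol; chair II is more stable.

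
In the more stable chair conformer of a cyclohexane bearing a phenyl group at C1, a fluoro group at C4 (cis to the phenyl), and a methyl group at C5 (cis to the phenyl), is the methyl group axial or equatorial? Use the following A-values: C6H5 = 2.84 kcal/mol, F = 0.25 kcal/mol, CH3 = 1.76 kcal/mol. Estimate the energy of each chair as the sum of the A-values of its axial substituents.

equatorial

Chair I (phenyl axial, fluoro equatorial, methyl axial): E = 4.60 kcal/mol.
Chair II (phenyl equatorial, fluoro axial, methyl equatorial): E = 0.25 kcal/mol.
Chair II is the more stable (lower-energy) conformer, and in that chair the methyl group is equatorial.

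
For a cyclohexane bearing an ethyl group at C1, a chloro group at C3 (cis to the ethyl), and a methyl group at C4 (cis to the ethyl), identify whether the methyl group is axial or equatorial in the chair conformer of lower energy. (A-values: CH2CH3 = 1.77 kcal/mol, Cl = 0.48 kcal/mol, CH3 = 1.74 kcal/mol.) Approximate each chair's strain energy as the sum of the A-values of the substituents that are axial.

axial

Chair I (ethyl axial, chloro axial, methyl equatorial): E = 2.25 kcal/mol.
Chair II (ethyl equatorial, chloro equatorial, methyl axial): E = 1.74 kcal/mol.
Chair II is the more stable (lower-energy) conformer, and in that chair the methyl group is axial.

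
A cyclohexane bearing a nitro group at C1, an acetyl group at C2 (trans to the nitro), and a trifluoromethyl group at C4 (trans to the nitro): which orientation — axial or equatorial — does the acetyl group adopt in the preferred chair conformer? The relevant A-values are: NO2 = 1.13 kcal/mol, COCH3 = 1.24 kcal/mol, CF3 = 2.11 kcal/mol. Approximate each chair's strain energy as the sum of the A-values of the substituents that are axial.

equatorial

Chair I (nitro axial, acetyl axial, trifluoromethyl axial): E = 4.48 kcal/mol.
Chair II (nitro equatorial, acetyl equatorial, trifluoromethyl equatorial): E = 0.00 kcal/mol.
Chair II is the more stable (lower-energy) conformer, and in that chair the acetyl group is equatorial.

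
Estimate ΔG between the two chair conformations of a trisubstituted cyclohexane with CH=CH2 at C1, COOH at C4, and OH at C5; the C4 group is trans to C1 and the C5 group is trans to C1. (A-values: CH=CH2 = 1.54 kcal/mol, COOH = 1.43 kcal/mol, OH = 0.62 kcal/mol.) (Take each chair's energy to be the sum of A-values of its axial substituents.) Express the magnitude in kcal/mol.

Chair I (vinyl axial, carboxyl axial, hydroxyl equatorial): E = 2.97 kcal/mol.
Chair II (vinyl equatorial, carboxyl equatorial, hydroxyl axial): E = 0.62 kcal/mol.
ΔE = 2.97 − 0.62 = 2.35 kcal/mol; chair II is more stable.

2.35 kcal/mol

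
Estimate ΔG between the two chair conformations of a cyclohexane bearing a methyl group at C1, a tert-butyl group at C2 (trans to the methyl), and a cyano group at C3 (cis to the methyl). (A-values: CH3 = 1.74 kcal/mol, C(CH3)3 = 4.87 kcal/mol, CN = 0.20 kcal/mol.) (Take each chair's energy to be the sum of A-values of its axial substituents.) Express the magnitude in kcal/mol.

Chair I (methyl axial, tert-butyl axial, cyano axial): E = 6.81 kcal/mol.
Chair II (methyl equatorial, tert-butyl equatorial, cyano equatorial): E = 0.00 kcal/mol.
ΔE = 6.81 − 0.00 = 6.81 kcal/mol; chair II is more stable.

6.81 kcal/mol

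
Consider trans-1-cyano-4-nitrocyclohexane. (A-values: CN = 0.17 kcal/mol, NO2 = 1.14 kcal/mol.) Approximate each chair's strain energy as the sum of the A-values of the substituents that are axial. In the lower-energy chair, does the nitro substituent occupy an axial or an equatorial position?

C1 and C4 have opposite parity, so for the trans isomer the two substituents are e,e in one chair and a,a in the other.
Chair I (cyano axial, nitro axial): E = 1.31 kcal/mol.
Chair II (cyano equatorial, nitro equatorial): E = 0.00 kcal/mol.
Chair II is the more stable (lower-energy) conformer, and in that chair the nitro group is equatorial.

equatorial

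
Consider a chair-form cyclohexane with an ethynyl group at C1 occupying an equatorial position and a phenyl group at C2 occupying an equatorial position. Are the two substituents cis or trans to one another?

C1 and C2 have opposite parity, so their axial bonds point in opposite directions.
With opposite-parity carbons, two substituents on the same face are one axial and one equatorial; opposite faces give both axial or both equatorial.
Here the groups are equatorial/equatorial → opposite face → trans.

trans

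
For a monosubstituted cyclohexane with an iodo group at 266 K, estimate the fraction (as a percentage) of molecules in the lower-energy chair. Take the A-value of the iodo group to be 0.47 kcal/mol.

One chair has the iodo group axial (E = 0.47 kcal/mol) and the other has it equatorial (E = 0).
ΔG = 0.47 kcal/mol between the two chairs.
K = exp(ΔG/RT) with R = 1.987×10⁻³ kcal mol⁻¹ K⁻¹ and T = 266 K gives K ≈ 2.43.
Fraction in the lower-energy chair = K/(K+1) = 70.9%.

70.9%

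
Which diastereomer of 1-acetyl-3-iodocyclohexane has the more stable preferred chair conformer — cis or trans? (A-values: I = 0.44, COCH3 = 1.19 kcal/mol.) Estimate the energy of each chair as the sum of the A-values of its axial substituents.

cis

At 1,3 positions (parity same): cis → (e,e or a,a); trans → (a,e or e,a).
Best chair for cis: E = 0.00 kcal/mol; best chair for trans: E = 0.44 kcal/mol.
The cis isomer is lower by 0.44 kcal/mol.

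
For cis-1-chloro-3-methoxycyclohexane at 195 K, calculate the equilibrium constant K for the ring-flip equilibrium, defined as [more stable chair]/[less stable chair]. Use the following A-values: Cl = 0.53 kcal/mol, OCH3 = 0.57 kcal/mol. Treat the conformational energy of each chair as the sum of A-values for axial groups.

K ≈ 17.1

C1 and C3 have the same parity, so for the cis isomer the two substituents are e,e in one chair and a,a in the other.
Chair I (chloro axial, methoxy axial): E = 1.10 kcal/mol; chair II (chloro equatorial, methoxy equatorial): E = 0.00 kcal/mol.
ΔG = 1.10 kcal/mol between the two chairs.
K = exp(ΔG/RT) with R = 1.987×10⁻³ kcal mol⁻¹ K⁻¹ and T = 195 K gives K ≈ 17.1.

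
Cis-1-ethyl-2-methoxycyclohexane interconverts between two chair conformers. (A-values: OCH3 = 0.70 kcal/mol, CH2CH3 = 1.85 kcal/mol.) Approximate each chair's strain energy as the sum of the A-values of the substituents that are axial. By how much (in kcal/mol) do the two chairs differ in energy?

1.15 kcal/mol

C1 and C2 have opposite parity, so for the cis isomer the two substituents are one axial and one equatorial in each chair.
Chair I (methoxy axial, ethyl equatorial): E = 0.70 kcal/mol.
Chair II (methoxy equatorial, ethyl axial): E = 1.85 kcal/mol.
ΔE = 1.85 − 0.70 = 1.15 kcal/mol; chair I is more stable.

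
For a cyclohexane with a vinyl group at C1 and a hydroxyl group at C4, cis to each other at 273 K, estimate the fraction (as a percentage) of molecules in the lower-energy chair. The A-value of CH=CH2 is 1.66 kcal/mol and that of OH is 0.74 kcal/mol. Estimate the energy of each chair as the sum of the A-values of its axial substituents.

C1 and C4 have opposite parity, so for the cis isomer the two substituents are one axial and one equatorial in each chair.
Chair I (vinyl axial, hydroxyl equatorial): E = 1.66 kcal/mol; chair II (vinyl equatorial, hydroxyl axial): E = 0.74 kcal/mol.
ΔG = 0.92 kcal/mol between the two chairs.
K = exp(ΔG/RT) with R = 1.987×10⁻³ kcal mol⁻¹ K⁻¹ and T = 273 K gives K ≈ 5.45.
Fraction in the lower-energy chair = K/(K+1) = 84.5%.

84.5%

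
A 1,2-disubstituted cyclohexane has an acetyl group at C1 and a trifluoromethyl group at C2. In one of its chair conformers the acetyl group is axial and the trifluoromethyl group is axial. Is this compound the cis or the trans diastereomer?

trans

C1 and C2 have opposite parity, so their axial bonds point in opposite directions.
With opposite-parity carbons, two substituents on the same face are one axial and one equatorial; opposite faces give both axial or both equatorial.
Here the groups are axial/axial → opposite face → trans.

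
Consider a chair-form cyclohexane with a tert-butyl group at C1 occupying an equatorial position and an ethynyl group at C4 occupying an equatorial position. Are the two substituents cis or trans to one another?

C1 and C4 have opposite parity, so their axial bonds point in opposite directions.
With opposite-parity carbons, two substituents on the same face are one axial and one equatorial; opposite faces give both axial or both equatorial.
Here the groups are equatorial/equatorial → opposite face → trans.

trans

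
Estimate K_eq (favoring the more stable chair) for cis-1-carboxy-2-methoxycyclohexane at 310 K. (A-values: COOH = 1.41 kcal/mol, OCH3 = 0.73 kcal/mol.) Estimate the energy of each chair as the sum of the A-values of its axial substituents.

K ≈ 3.02

C1 and C2 have opposite parity, so for the cis isomer the two substituents are one axial and one equatorial in each chair.
Chair I (carboxyl axial, methoxy equatorial): E = 1.41 kcal/mol; chair II (carboxyl equatorial, methoxy axial): E = 0.73 kcal/mol.
ΔG = 0.68 kcal/mol between the two chairs.
K = exp(ΔG/RT) with R = 1.987×10⁻³ kcal mol⁻¹ K⁻¹ and T = 310 K gives K ≈ 3.02.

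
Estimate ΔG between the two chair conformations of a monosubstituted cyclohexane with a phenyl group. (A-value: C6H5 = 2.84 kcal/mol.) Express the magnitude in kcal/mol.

A monosubstituted cyclohexane has one chair with the phenyl group axial (E = A = 2.84 kcal/mol) and one with it equatorial (E = 0).
ΔE = 2.84 − 0 = 2.84 kcal/mol.

2.84 kcal/mol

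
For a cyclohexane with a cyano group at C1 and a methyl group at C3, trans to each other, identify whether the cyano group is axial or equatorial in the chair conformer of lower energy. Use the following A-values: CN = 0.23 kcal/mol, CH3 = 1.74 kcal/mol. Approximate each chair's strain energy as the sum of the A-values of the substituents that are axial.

C1 and C3 have the same parity, so for the trans isomer the two substituents are one axial and one equatorial in each chair.
Chair I (cyano axial, methyl equatorial): E = 0.23 kcal/mol.
Chair II (cyano equatorial, methyl axial): E = 1.74 kcal/mol.
Chair I is the more stable (lower-energy) conformer, and in that chair the cyano group is axial.

axial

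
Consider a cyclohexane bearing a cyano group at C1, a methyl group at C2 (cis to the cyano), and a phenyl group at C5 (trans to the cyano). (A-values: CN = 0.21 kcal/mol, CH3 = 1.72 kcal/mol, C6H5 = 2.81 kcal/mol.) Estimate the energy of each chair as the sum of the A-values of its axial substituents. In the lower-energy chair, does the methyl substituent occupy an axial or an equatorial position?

Chair I (cyano axial, methyl equatorial, phenyl equatorial): E = 0.21 kcal/mol.
Chair II (cyano equatorial, methyl axial, phenyl axial): E = 4.53 kcal/mol.
Chair I is the more stable (lower-energy) conformer, and in that chair the methyl group is equatorial.

equatorial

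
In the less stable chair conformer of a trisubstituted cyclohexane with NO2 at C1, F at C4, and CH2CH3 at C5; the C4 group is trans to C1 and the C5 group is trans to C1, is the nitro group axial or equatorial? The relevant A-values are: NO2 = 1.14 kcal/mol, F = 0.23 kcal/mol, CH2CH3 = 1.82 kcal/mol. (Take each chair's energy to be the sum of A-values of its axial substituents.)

equatorial

Chair I (nitro axial, fluoro axial, ethyl equatorial): E = 1.37 kcal/mol.
Chair II (nitro equatorial, fluoro equatorial, ethyl axial): E = 1.82 kcal/mol.
Chair II is the less stable (higher-energy) conformer, and in that chair the nitro group is equatorial.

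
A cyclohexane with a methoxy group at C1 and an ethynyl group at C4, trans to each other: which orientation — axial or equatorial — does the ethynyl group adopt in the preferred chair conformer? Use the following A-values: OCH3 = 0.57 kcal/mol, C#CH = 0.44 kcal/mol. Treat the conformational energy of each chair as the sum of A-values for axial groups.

equatorial

C1 and C4 have opposite parity, so for the trans isomer the two substituents are e,e in one chair and a,a in the other.
Chair I (methoxy axial, ethynyl axial): E = 1.01 kcal/mol.
Chair II (methoxy equatorial, ethynyl equatorial): E = 0.00 kcal/mol.
Chair II is the more stable (lower-energy) conformer, and in that chair the ethynyl group is equatorial.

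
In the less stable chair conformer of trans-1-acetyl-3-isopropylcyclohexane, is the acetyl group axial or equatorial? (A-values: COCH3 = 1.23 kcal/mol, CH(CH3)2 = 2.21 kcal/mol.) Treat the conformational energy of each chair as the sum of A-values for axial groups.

C1 and C3 have the same parity, so for the trans isomer the two substituents are one axial and one equatorial in each chair.
Chair I (acetyl axial, isopropyl equatorial): E = 1.23 kcal/mol.
Chair II (acetyl equatorial, isopropyl axial): E = 2.21 kcal/mol.
Chair II is the less stable (higher-energy) conformer, and in that chair the acetyl group is equatorial.

equatorial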